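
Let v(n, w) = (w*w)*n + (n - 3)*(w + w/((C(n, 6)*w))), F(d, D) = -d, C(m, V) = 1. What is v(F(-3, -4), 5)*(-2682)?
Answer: -201150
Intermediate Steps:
v(n, w) = n*w**2 + (1 + w)*(-3 + n) (v(n, w) = (w*w)*n + (n - 3)*(w + w/((1*w))) = w**2*n + (-3 + n)*(w + w/w) = n*w**2 + (-3 + n)*(w + 1) = n*w**2 + (-3 + n)*(1 + w) = n*w**2 + (1 + w)*(-3 + n))
v(F(-3, -4), 5)*(-2682) = (-3 - 1*(-3) + 5*(-3 - 1*(-3) - 1*(-3)*5))*(-2682) = (-3 + 3 + 5*(-3 + 3 + 3*5))*(-2682) = (-3 + 3 + 5*(-3 + 3 + 15))*(-2682) = (-3 + 3 + 5*15)*(-2682) = (-3 + 3 + 75)*(-2682) = 75*(-2682) = -201150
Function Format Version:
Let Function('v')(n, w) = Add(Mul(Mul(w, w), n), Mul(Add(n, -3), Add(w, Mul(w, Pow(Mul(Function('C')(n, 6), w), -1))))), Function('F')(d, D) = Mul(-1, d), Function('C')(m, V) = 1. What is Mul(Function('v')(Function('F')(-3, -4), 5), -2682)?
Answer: -201150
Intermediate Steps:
Function('v')(n, w) = Add(Mul(n, Pow(w, 2)), Mul(Add(1, w), Add(-3, n))) (Function('v')(n, w) = Add(Mul(Mul(w, w), n), Mul(Add(n, -3), Add(w, Mul(w, Pow(Mul(1, w), -1))))) = Add(Mul(Pow(w, 2), n), Mul(Add(-3, n), Add(w, Mul(w, Pow(w, -1))))) = Add(Mul(n, Pow(w, 2)), Mul(Add(-3, n), Add(w, 1))) = Add(Mul(n, Pow(w, 2)), Mul(Add(-3, n), Add(1, w))) = Add(Mul(n, Pow(w, 2)), Mul(Add(1, w), Add(-3, n))))
Mul(Function('v')(Function('F')(-3, -4), 5), -2682) = Mul(Add(-3, Mul(-1, -3), Mul(5, Add(-3, Mul(-1, -3), Mul(Mul(-1, -3), 5)))), -2682) = Mul(Add(-3, 3, Mul(5, Add(-3, 3, Mul(3, 5)))), -2682) = Mul(Add(-3, 3, Mul(5, Add(-3, 3, 15))), -2682) = Mul(Add(-3, 3, Mul(5, 15)), -2682) = Mul(Add(-3, 3, 75), -2682) = Mul(75, -2682) = -201150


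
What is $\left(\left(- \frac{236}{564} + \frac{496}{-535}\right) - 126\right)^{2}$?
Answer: $\frac{92281211028721}{5690439225} \approx 16217.0$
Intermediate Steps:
$\left(\left(- \frac{236}{564} + \frac{496}{-535}\right) - 126\right)^{2} = \left(\left(\left(-236\right) \frac{1}{564} + 496 \left(- \frac{1}{535}\right)\right) - 126\right)^{2} = \left(\left(- \frac{59}{141} - \frac{496}{535}\right) - 126\right)^{2} = \left(- \frac{101501}{75435} - 126\right)^{2} = \left(- \frac{9606311}{75435}\right)^{2} = \frac{92281211028721}{5690439225}$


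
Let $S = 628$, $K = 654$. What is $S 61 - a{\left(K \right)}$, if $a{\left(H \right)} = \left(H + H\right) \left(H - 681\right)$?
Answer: $73624$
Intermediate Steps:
$a{\left(H \right)} = 2 H \left(-681 + H\right)$
$S 61 - a{\left(K \right)} = 628 \cdot 61 - 2 \cdot 654 \left(-681 + 654\right) = 38308 - 2 \cdot 654 \left(-27\right) = 38308 - -35316 = 38308 + 35316 = 73624$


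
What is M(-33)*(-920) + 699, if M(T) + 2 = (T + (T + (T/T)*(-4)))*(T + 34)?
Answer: 66939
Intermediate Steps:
M(T) = -2 + (-4 + 2*T)*(34 + T) (M(T) = -2 + (T + (T + (T/T)*(-4)))*(T + 34) = -2 + (T + (T + 1*(-4)))*(34 + T) = -2 + (T + (T - 4))*(34 + T) = -2 + (T + (-4 + T))*(34 + T) = -2 + (-4 + 2*T)*(34 + T))
M(-33)*(-920) + 699 = (-138 + 2*(-33)² + 64*(-33))*(-920) + 699 = (-138 + 2*1089 - 2112)*(-920) + 699 = (-138 + 2178 - 2112)*(-920) + 699 = -72*(-920) + 699 = 66240 + 699 = 66939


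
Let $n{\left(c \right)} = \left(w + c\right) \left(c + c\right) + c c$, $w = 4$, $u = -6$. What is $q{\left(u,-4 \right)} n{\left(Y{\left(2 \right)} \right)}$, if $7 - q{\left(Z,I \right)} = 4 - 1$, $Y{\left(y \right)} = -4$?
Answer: $64$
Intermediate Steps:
$q{\left(Z,I \right)} = 4$ ($q{\left(Z,I \right)} = 7 - \left(4 - 1\right) = 7 - 3 = 4$)
$n{\left(c \right)} = c^{2} + 2 c \left(4 + c\right)$ ($n{\left(c \right)} = \left(4 + c\right) \left(c + c\right) + c c = \left(4 + c\right) 2 c + c^{2} = 2 c \left(4 + c\right) + c^{2} = c^{2} + 2 c \left(4 + c\right)$)
$q{\left(u,-4 \right)} n{\left(Y{\left(2 \right)} \right)} = 4 \left(- 4 \left(8 + 3 \left(-4\right)\right)\right) = 4 \left(- 4 \left(8 - 12\right)\right) = 4 \left(\left(-4\right) \left(-4\right)\right) = 4 \cdot 16 = 64$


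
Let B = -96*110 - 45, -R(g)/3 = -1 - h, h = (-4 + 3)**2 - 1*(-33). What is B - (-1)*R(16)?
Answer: -10500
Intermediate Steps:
h = 34 (h = (-1)**2 + 33 = 1 + 33 = 34)
R(g) = 105 (R(g) = -3*(-1 - 1*34) = -3*(-1 - 34) = -3*(-35) = 105)
B = -10605 (B = -10560 - 45 = -10605)
B - (-1)*R(16) = -10605 - (-1)*105 = -10605 - 1*(-105) = -10605 + 105 = -10500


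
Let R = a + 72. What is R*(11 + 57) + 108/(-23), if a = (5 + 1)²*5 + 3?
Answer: 398712/23 ≈ 17335.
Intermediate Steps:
a = 183 (a = 6²*5 + 3 = 36*5 + 3 = 180 + 3 = 183)
R = 255 (R = 183 + 72 = 255)
R*(11 + 57) + 108/(-23) = 255*(11 + 57) + 108/(-23) = 255*68 + 108*(-1/23) = 17340 - 108/23 = 398712/23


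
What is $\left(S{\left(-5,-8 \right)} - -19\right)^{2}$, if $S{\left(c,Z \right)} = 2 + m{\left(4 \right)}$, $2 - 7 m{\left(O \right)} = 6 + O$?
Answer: $\frac{19321}{49} \approx 394.31$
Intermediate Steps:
$m{\left(O \right)} = - \frac{4}{7} - \frac{O}{7}$ ($m{\left(O \right)} = \frac{2}{7} - \frac{6 + O}{7} = \frac{2}{7} - \left(\frac{6}{7} + \frac{O}{7}\right) = - \frac{4}{7} - \frac{O}{7}$)
$S{\left(c,Z \right)} = \frac{6}{7}$ ($S{\left(c,Z \right)} = 2 - \frac{8}{7} = \frac{6}{7}$)
$\left(S{\left(-5,-8 \right)} - -19\right)^{2} = \left(\frac{6}{7} - -19\right)^{2} = \left(\frac{6}{7} + \left(20 - 1\right)\right)^{2} = \left(\frac{6}{7} + 19\right)^{2} = \left(\frac{139}{7}\right)^{2} = \frac{19321}{49}$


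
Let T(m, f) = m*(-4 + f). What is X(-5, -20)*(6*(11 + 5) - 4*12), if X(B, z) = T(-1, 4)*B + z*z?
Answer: 19200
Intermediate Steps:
X(B, z) = z² (X(B, z) = (-(-4 + 4))*B + z*z = (-1*0)*B + z² = 0*B + z² = 0 + z² = z²)
X(-5, -20)*(6*(11 + 5) - 4*12) = (-20)²*(6*(11 + 5) - 4*12) = 400*(6*16 - 48) = 400*(96 - 48) = 400*48 = 19200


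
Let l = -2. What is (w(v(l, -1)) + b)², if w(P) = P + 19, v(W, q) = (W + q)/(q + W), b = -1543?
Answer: 2319529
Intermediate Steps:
v(W, q) = 1 (v(W, q) = (W + q)/(W + q) = 1)
w(P) = 19 + P
(w(v(l, -1)) + b)² = ((19 + 1) - 1543)² = (20 - 1543)² = (-1523)² = 2319529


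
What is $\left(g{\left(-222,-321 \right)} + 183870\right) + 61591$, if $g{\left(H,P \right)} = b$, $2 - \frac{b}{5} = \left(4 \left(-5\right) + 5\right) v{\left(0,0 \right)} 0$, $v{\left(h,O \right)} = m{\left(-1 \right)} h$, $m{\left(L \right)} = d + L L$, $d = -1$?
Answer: $245471$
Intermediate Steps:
$m{\left(L \right)} = -1 + L^{2}$ ($m{\left(L \right)} = -1 + L L = -1 + L^{2}$)
$v{\left(h,O \right)} = 0$ ($v{\left(h,O \right)} = \left(-1 + \left(-1\right)^{2}\right) h = \left(-1 + 1\right) h = 0 h = 0$)
$b = 10$ ($b = 10 - 5 \left(4 \left(-5\right) + 5\right) 0 \cdot 0 = 10 - 5 \left(-20 + 5\right) 0 \cdot 0 = 10 - 5 \left(-15\right) 0 \cdot 0 = 10 - 5 \cdot 0 \cdot 0 = 10 - 0 = 10 + 0 = 10$)
$g{\left(H,P \right)} = 10$
$\left(g{\left(-222,-321 \right)} + 183870\right) + 61591 = \left(10 + 183870\right) + 61591 = 183880 + 61591 = 245471$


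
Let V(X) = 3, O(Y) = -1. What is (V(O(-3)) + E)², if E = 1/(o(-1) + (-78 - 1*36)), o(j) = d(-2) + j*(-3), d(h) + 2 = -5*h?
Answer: 94864/10609 ≈ 8.9418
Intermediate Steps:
d(h) = -2 - 5*h
o(j) = 8 - 3*j (o(j) = (-2 - 5*(-2)) + j*(-3) = (-2 + 10) - 3*j = 8 - 3*j)
E = -1/103 (E = 1/((8 - 3*(-1)) + (-78 - 1*36)) = 1/((8 + 3) + (-78 - 36)) = 1/(11 - 114) = 1/(-103) = -1/103 ≈ -0.0097087)
(V(O(-3)) + E)² = (3 - 1/103)² = (308/103)² = 94864/10609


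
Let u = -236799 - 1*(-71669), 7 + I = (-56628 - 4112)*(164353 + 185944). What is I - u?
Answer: -21276874657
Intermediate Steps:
I = -21277039787 (I = -7 + (-56628 - 4112)*(164353 + 185944) = -7 - 60740*350297 = -7 - 21277039780 = -21277039787)
u = -165130 (u = -236799 + 71669 = -165130)
I - u = -21277039787 - 1*(-165130) = -21277039787 + 165130 = -21276874657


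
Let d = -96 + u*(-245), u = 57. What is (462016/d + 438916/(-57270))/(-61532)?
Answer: 2719271183/4129173929670 ≈ 0.00065855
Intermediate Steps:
d = -14061 (d = -96 + 57*(-245) = -96 - 13965 = -14061)
(462016/d + 438916/(-57270))/(-61532) = (462016/(-14061) + 438916/(-57270))/(-61532) = (462016*(-1/14061) + 438916*(-1/57270))*(-1/61532) = (-462016/14061 - 219458/28635)*(-1/61532) = -5438542366/134212245*(-1/61532) = 2719271183/4129173929670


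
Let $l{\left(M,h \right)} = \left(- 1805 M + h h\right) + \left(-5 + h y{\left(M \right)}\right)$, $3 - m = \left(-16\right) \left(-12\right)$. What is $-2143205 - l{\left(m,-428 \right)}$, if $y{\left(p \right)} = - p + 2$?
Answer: $-2585781$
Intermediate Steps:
$y{\left(p \right)} = 2 - p$
$m = -189$ ($m = 3 - \left(-16\right) \left(-12\right) = 3 - 192 = -189$)
$l{\left(M,h \right)} = -5 + h^{2} - 1805 M + h \left(2 - M\right)$ ($l{\left(M,h \right)} = \left(- 1805 M + h h\right) + \left(-5 + h \left(2 - M\right)\right) = \left(- 1805 M + h^{2}\right) + \left(-5 + h \left(2 - M\right)\right) = \left(h^{2} - 1805 M\right) + \left(-5 + h \left(2 - M\right)\right) = -5 + h^{2} - 1805 M + h \left(2 - M\right)$)
$-2143205 - l{\left(m,-428 \right)} = -2143205 - \left(-5 + \left(-428\right)^{2} - -341145 - - 428 \left(-2 - 189\right)\right) = -2143205 - \left(-5 + 183184 + 341145 - \left(-428\right) \left(-191\right)\right) = -2143205 - \left(-5 + 183184 + 341145 - 81748\right) = -2143205 - 442576 = -2585781$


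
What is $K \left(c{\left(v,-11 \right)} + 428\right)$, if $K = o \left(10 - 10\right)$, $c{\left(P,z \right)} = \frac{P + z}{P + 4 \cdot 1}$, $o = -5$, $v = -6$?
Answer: $0$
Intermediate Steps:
$c{\left(P,z \right)} = \frac{P + z}{4 + P}$ ($c{\left(P,z \right)} = \frac{P + z}{P + 4} = \frac{P + z}{4 + P}$)
$K = 0$ ($K = - 5 \left(10 - 10\right) = \left(-5\right) 0 = 0$)
$K \left(c{\left(v,-11 \right)} + 428\right) = 0 \left(\frac{-6 - 11}{4 - 6} + 428\right) = 0 \left(\frac{1}{-2} \left(-17\right) + 428\right) = 0 \left(\left(- \frac{1}{2}\right) \left(-17\right) + 428\right) = 0 \left(\frac{17}{2} + 428\right) = 0 \cdot \frac{873}{2} = 0$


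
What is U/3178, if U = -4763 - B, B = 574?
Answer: -5337/3178 ≈ -1.6794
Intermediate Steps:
U = -5337 (U = -4763 - 1*574 = -4763 - 574 = -5337)
U/3178 = -5337/3178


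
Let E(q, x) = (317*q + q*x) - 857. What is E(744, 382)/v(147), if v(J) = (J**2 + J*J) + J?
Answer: 519199/43365 ≈ 11.973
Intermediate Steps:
v(J) = J + 2*J**2 (v(J) = (J**2 + J**2) + J = 2*J**2 + J = J + 2*J**2)
E(q, x) = -857 + 317*q + q*x
E(744, 382)/v(147) = (-857 + 317*744 + 744*382)/((147*(1 + 2*147))) = (-857 + 235848 + 284208)/((147*(1 + 294))) = 519199/((147*295)) = 519199/43365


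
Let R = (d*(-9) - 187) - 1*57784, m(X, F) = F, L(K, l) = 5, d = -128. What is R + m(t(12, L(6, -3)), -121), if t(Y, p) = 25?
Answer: -56940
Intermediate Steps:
R = -56819 (R = (-128*(-9) - 187) - 1*57784 = (1152 - 187) - 57784 = 965 - 57784 = -56819)
R + m(t(12, L(6, -3)), -121) = -56819 - 121 = -56940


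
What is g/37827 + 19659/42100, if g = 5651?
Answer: 981548093/1592516700 ≈ 0.61635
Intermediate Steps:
g/37827 + 19659/42100 = 5651/37827 + 19659/42100 = 981548093/1592516700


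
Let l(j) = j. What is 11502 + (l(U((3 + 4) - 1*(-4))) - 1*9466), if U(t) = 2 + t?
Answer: 2049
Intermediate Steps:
11502 + (l(U((3 + 4) - 1*(-4))) - 1*9466) = 11502 + ((2 + ((3 + 4) - 1*(-4))) - 1*9466) = 11502 + ((2 + (7 + 4)) - 9466) = 11502 + ((2 + 11) - 9466) = 11502 + (13 - 9466) = 11502 - 9453 = 2049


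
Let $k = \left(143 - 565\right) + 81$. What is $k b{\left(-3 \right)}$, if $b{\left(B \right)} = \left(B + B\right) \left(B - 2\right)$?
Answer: $-10230$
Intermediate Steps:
$b{\left(B \right)} = 2 B \left(-2 + B\right)$
$k = -341$ ($k = -422 + 81 = -341$)
$k b{\left(-3 \right)} = - 341 \cdot 2 \left(-3\right) \left(-2 - 3\right) = - 341 \cdot 2 \left(-3\right) \left(-5\right) = \left(-341\right) 30 = -10230$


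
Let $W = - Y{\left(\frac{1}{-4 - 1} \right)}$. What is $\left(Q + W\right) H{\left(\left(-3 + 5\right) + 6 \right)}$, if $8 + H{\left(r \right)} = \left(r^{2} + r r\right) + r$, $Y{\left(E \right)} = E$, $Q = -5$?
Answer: $- \frac{3072}{5} \approx -614.4$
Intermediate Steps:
$H{\left(r \right)} = -8 + r + 2 r^{2}$ ($H{\left(r \right)} = -8 + \left(\left(r^{2} + r r\right) + r\right) = -8 + \left(\left(r^{2} + r^{2}\right) + r\right) = -8 + \left(2 r^{2} + r\right) = -8 + \left(r + 2 r^{2}\right) = -8 + r + 2 r^{2}$)
$W = \frac{1}{5}$ ($W = - \frac{1}{-4 - 1} = - \frac{1}{-5} = \left(-1\right) \left(- \frac{1}{5}\right) = \frac{1}{5} \approx 0.2$)
$\left(Q + W\right) H{\left(\left(-3 + 5\right) + 6 \right)} = \left(-5 + \frac{1}{5}\right) \left(-8 + \left(\left(-3 + 5\right) + 6\right) + 2 \left(\left(-3 + 5\right) + 6\right)^{2}\right) = - \frac{24 \left(-8 + \left(2 + 6\right) + 2 \left(2 + 6\right)^{2}\right)}{5} = - \frac{24 \left(-8 + 8 + 2 \cdot 8^{2}\right)}{5} = - \frac{24 \left(-8 + 8 + 2 \cdot 64\right)}{5} = - \frac{24 \left(-8 + 8 + 128\right)}{5} = \left(- \frac{24}{5}\right) 128 = - \frac{3072}{5}$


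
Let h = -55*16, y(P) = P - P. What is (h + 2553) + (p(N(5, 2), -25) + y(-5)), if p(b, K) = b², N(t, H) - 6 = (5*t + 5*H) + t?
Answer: 3789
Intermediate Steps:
y(P) = 0
h = -880
N(t, H) = 6 + 5*H + 6*t (N(t, H) = 6 + ((5*t + 5*H) + t) = 6 + ((5*H + 5*t) + t) = 6 + (5*H + 6*t) = 6 + 5*H + 6*t)
(h + 2553) + (p(N(5, 2), -25) + y(-5)) = (-880 + 2553) + ((6 + 5*2 + 6*5)² + 0) = 1673 + ((6 + 10 + 30)² + 0) = 1673 + (46² + 0) = 1673 + (2116 + 0) = 1673 + 2116 = 3789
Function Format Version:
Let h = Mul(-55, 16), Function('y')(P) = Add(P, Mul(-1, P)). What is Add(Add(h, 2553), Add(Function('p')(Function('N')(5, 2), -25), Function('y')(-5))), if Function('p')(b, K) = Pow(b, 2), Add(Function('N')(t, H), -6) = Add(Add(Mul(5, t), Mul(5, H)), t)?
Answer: 3789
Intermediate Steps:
Function('y')(P) = 0
h = -880
Function('N')(t, H) = Add(6, Mul(5, H), Mul(6, t)) (Function('N')(t, H) = Add(6, Add(Add(Mul(5, t), Mul(5, H)), t)) = Add(6, Add(Add(Mul(5, H), Mul(5, t)), t)) = Add(6, Add(Mul(5, H), Mul(6, t))) = Add(6, Mul(5, H), Mul(6, t)))
Add(Add(h, 2553), Add(Function('p')(Function('N')(5, 2), -25), Function('y')(-5))) = Add(Add(-880, 2553), Add(Pow(Add(6, Mul(5, 2), Mul(6, 5)), 2), 0)) = Add(1673, Add(Pow(Add(6, 10, 30), 2), 0)) = Add(1673, Add(Pow(46, 2), 0)) = Add(1673, Add(2116, 0)) = Add(1673, 2116) = 3789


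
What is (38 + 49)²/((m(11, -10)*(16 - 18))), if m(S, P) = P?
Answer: 7569/20 ≈ 378.45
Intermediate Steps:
(38 + 49)²/((m(11, -10)*(16 - 18))) = (38 + 49)²/((-10*(16 - 18))) = 87²/((-10*(-2))) = 7569/20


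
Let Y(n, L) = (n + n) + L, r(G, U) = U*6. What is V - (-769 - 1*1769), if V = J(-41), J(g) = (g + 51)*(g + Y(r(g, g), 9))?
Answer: -2702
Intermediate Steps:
r(G, U) = 6*U
Y(n, L) = L + 2*n (Y(n, L) = 2*n + L = L + 2*n)
J(g) = (9 + 13*g)*(51 + g) (J(g) = (g + 51)*(g + (9 + 2*(6*g))) = (51 + g)*(g + (9 + 12*g)) = (51 + g)*(9 + 13*g) = (9 + 13*g)*(51 + g))
V = -5240 (V = 459 + 13*(-41)² + 672*(-41) = 459 + 13*1681 - 27552 = 459 + 21853 - 27552 = -5240)
V - (-769 - 1*1769) = -5240 - (-769 - 1*1769) = -5240 - (-769 - 1769) = -5240 - 1*(-2538) = -5240 + 2538 = -2702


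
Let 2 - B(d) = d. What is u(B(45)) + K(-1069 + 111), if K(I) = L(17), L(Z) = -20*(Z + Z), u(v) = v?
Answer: -723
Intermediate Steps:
B(d) = 2 - d
L(Z) = -40*Z
K(I) = -680 (K(I) = -40*17 = -680)
u(B(45)) + K(-1069 + 111) = (2 - 1*45) - 680 = (2 - 45) - 680 = -43 - 680 = -723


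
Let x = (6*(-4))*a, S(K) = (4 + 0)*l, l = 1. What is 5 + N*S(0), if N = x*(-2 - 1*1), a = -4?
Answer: -1147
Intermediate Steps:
S(K) = 4 (S(K) = (4 + 0)*1 = 4*1 = 4)
x = 96 (x = (6*(-4))*(-4) = -24*(-4) = 96)
N = -288 (N = 96*(-2 - 1*1) = 96*(-2 - 1) = 96*(-3) = -288)
5 + N*S(0) = 5 - 288*4 = 5 - 1152 = -1147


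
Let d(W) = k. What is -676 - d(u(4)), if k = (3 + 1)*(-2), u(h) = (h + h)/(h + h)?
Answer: -668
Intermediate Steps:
u(h) = 1 (u(h) = (2*h)/((2*h)) = (2*h)*(1/(2*h)) = 1)
k = -8 (k = 4*(-2) = -8)
d(W) = -8
-676 - d(u(4)) = -676 - 1*(-8) = -676 + 8 = -668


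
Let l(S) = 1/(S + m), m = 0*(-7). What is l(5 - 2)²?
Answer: ⅑ ≈ 0.11111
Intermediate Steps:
m = 0
l(S) = 1/S (l(S) = 1/(S + 0) = 1/S)
l(5 - 2)² = (1/(5 - 2))² = (1/3)² = (⅓)² = ⅑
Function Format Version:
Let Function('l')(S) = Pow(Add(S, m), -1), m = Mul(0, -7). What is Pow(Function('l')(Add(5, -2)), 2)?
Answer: Rational(1, 9) ≈ 0.11111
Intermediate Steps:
m = 0
Function('l')(S) = Pow(S, -1) (Function('l')(S) = Pow(Add(S, 0), -1) = Pow(S, -1))
Pow(Function('l')(Add(5, -2)), 2) = Pow(Pow(Add(5, -2), -1), 2) = Pow(Pow(3, -1), 2) = Pow(Rational(1, 3), 2) = Rational(1, 9)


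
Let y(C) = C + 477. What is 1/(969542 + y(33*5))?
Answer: 1/970184 ≈ 1.0307e-6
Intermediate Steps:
y(C) = 477 + C
1/(969542 + y(33*5)) = 1/(969542 + (477 + 33*5)) = 1/(969542 + (477 + 165)) = 1/(969542 + 642) = 1/970184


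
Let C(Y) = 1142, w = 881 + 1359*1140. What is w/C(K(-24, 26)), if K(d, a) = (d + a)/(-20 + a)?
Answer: 1550141/1142 ≈ 1357.4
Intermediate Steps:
w = 1550141 (w = 881 + 1549260 = 1550141)
K(d, a) = (a + d)/(-20 + a)
w/C(K(-24, 26)) = 1550141/1142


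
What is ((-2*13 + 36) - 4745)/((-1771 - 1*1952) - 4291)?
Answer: 4735/8014 ≈ 0.59084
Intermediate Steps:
((-2*13 + 36) - 4745)/((-1771 - 1*1952) - 4291) = ((-26 + 36) - 4745)/((-1771 - 1952) - 4291) = (10 - 4745)/(-3723 - 4291) = -4735/(-8014) = -4735*(-1/8014) = 4735/8014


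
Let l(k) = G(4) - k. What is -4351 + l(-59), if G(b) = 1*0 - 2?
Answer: -4294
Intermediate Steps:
G(b) = -2 (G(b) = 0 - 2 = -2)
l(k) = -2 - k
-4351 + l(-59) = -4351 + (-2 - 1*(-59)) = -4351 + (-2 + 59) = -4351 + 57 = -4294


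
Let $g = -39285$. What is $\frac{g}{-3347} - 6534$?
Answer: $- \frac{21830013}{3347} \approx -6522.3$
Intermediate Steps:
$\frac{g}{-3347} - 6534 = - \frac{39285}{-3347} - 6534 = \left(-39285\right) \left(- \frac{1}{3347}\right) - 6534 = \frac{39285}{3347} - 6534 = - \frac{21830013}{3347}$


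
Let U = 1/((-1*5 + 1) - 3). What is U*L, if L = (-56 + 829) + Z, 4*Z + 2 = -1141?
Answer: -1949/28 ≈ -69.607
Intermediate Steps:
Z = -1143/4 (Z = -1/2 + (1/4)*(-1141) = -1/2 - 1141/4 = -1143/4 ≈ -285.75)
U = -1/7 (U = 1/((-5 + 1) - 3) = 1/(-4 - 3) = 1/(-7) = -1/7 ≈ -0.14286)
L = 1949/4 (L = (-56 + 829) - 1143/4 = 773 - 1143/4 = 1949/4 ≈ 487.25)
U*L = -1/7*1949/4 = -1949/28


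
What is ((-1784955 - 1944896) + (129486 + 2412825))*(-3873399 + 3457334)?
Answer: 494093830100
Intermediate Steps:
((-1784955 - 1944896) + (129486 + 2412825))*(-3873399 + 3457334) = (-3729851 + 2542311)*(-416065) = -1187540*(-416065) = 494093830100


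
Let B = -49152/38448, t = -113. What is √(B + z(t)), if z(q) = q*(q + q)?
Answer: √1820487346/267 ≈ 159.80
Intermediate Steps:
z(q) = 2*q² (z(q) = q*(2*q) = 2*q²)
B = -1024/801 (B = -49152*1/38448 = -1024/801 ≈ -1.2784)
√(B + z(t)) = √(-1024/801 + 2*(-113)²) = √(-1024/801 + 2*12769) = √(-1024/801 + 25538) = √(20454914/801) = √1820487346/267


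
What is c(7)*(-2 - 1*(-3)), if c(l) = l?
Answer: 7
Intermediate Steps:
c(7)*(-2 - 1*(-3)) = 7*(-2 - 1*(-3)) = 7*(-2 + 3) = 7*1 = 7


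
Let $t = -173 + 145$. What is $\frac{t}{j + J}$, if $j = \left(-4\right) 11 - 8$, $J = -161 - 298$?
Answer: $\frac{4}{73} \approx 0.054795$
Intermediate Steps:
$J = -459$ ($J = -161 - 298 = -459$)
$t = -28$
$j = -52$ ($j = -44 - 8 = -52$)
$\frac{t}{j + J} = - \frac{28}{-52 - 459} = - \frac{28}{-511} = \left(-28\right) \left(- \frac{1}{511}\right) = \frac{4}{73}$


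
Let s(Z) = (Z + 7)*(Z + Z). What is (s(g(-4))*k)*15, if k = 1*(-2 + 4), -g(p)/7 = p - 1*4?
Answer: 211680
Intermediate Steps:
g(p) = 28 - 7*p (g(p) = -7*(p - 1*4) = -7*(p - 4) = -7*(-4 + p) = 28 - 7*p)
s(Z) = 2*Z*(7 + Z) (s(Z) = (7 + Z)*(2*Z) = 2*Z*(7 + Z))
k = 2 (k = 1*2 = 2)
(s(g(-4))*k)*15 = ((2*(28 - 7*(-4))*(7 + (28 - 7*(-4))))*2)*15 = ((2*(28 + 28)*(7 + (28 + 28)))*2)*15 = ((2*56*(7 + 56))*2)*15 = ((2*56*63)*2)*15 = (7056*2)*15 = 14112*15 = 211680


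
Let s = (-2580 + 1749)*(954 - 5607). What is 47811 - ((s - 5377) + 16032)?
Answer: -3829487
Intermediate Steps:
s = 3866643 (s = -831*(-4653) = 3866643)
47811 - ((s - 5377) + 16032) = 47811 - ((3866643 - 5377) + 16032) = 47811 - (3861266 + 16032) = 47811 - 1*3877298 = 47811 - 3877298 = -3829487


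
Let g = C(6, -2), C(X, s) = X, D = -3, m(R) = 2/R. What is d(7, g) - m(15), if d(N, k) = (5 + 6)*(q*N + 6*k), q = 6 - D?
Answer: 16333/15 ≈ 1088.9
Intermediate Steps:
g = 6
q = 9 (q = 6 - 1*(-3) = 6 + 3 = 9)
d(N, k) = 66*k + 99*N (d(N, k) = (5 + 6)*(9*N + 6*k) = 11*(6*k + 9*N) = 66*k + 99*N)
d(7, g) - m(15) = (66*6 + 99*7) - 2/15 = (396 + 693) - 2/15 = 1089 - 1*2/15 = 1089 - 2/15 = 16333/15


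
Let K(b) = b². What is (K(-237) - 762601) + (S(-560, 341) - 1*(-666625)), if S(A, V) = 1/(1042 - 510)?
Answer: -21177323/532 ≈ -39807.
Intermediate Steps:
S(A, V) = 1/532
(K(-237) - 762601) + (S(-560, 341) - 1*(-666625)) = ((-237)² - 762601) + (1/532 - 1*(-666625)) = (56169 - 762601) + (1/532 + 666625) = -706432 + 354644501/532 = -21177323/532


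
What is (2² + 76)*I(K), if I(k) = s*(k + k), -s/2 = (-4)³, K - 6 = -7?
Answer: -20480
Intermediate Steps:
K = -1 (K = 6 - 7 = -1)
s = 128 (s = -2*(-4)³ = -2*(-64) = 128)
I(k) = 256*k (I(k) = 128*(k + k) = 128*(2*k) = 256*k)
(2² + 76)*I(K) = (2² + 76)*(256*(-1)) = (4 + 76)*(-256) = 80*(-256) = -20480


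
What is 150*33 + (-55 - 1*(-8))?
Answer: 4903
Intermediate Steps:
150*33 + (-55 - 1*(-8)) = 4950 + (-55 + 8) = 4950 - 47 = 4903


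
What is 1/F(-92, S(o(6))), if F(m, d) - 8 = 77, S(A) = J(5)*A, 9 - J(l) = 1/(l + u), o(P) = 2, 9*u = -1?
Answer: 1/85 ≈ 0.011765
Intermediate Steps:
u = -1/9 (u = (1/9)*(-1) = -1/9 ≈ -0.11111)
J(l) = 9 - 1/(-1/9 + l) (J(l) = 9 - 1/(l - 1/9) = 9 - 1/(-1/9 + l))
S(A) = 387*A/44 (S(A) = (9*(-2 + 9*5)/(-1 + 9*5))*A = (9*(-2 + 45)/(-1 + 45))*A = (9*43/44)*A = (9*(1/44)*43)*A = 387*A/44)
F(m, d) = 85 (F(m, d) = 8 + 77 = 85)
1/F(-92, S(o(6))) = 1/85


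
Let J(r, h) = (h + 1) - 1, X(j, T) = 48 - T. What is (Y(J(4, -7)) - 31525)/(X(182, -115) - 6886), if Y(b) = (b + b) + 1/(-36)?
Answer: 1135405/242028 ≈ 4.6912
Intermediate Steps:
J(r, h) = h (J(r, h) = (1 + h) - 1 = h)
Y(b) = -1/36 + 2*b (Y(b) = 2*b - 1/36 = -1/36 + 2*b)
(Y(J(4, -7)) - 31525)/(X(182, -115) - 6886) = ((-1/36 + 2*(-7)) - 31525)/((48 - 1*(-115)) - 6886) = ((-1/36 - 14) - 31525)/((48 + 115) - 6886) = (-505/36 - 31525)/(163 - 6886) = -1135405/36/(-6723) = -1135405/36*(-1/6723) = 1135405/242028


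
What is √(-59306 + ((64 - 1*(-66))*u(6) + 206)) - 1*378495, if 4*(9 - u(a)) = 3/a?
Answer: -378495 + I*√231785/2 ≈ -3.785e+5 + 240.72*I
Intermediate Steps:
u(a) = 9 - 3/(4*a)
√(-59306 + ((64 - 1*(-66))*u(6) + 206)) - 1*378495 = √(-59306 + ((64 - 1*(-66))*(9 - ¾/6) + 206)) - 1*378495 = √(-59306 + ((64 + 66)*(9 - ¾*⅙) + 206)) - 378495 = √(-59306 + (130*(9 - ⅛) + 206)) - 378495 = √(-59306 + (130*(71/8) + 206)) - 378495 = √(-59306 + (4615/4 + 206)) - 378495 = √(-59306 + 5439/4) - 378495 = √(-231785/4) - 378495 = I*√231785/2 - 378495 = -378495 + I*√231785/2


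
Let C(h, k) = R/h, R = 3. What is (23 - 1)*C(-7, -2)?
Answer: -66/7 ≈ -9.4286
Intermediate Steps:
C(h, k) = 3/h
(23 - 1)*C(-7, -2) = (23 - 1)*(3/(-7)) = 22*(3*(-⅐)) = 22*(-3/7) = -66/7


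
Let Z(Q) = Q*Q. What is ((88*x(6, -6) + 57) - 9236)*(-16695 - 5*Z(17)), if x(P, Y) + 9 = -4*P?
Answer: 219185620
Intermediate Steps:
Z(Q) = Q²
x(P, Y) = -9 - 4*P
((88*x(6, -6) + 57) - 9236)*(-16695 - 5*Z(17)) = ((88*(-9 - 4*6) + 57) - 9236)*(-16695 - 5*17²) = ((88*(-9 - 24) + 57) - 9236)*(-16695 - 5*289) = ((88*(-33) + 57) - 9236)*(-16695 - 1445) = ((-2904 + 57) - 9236)*(-18140) = (-2847 - 9236)*(-18140) = -12083*(-18140) = 219185620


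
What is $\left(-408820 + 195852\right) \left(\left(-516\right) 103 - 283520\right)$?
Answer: $71699510624$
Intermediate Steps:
$\left(-408820 + 195852\right) \left(\left(-516\right) 103 - 283520\right) = - 212968 \left(-53148 - 283520\right) = \left(-212968\right) \left(-336668\right) = 71699510624$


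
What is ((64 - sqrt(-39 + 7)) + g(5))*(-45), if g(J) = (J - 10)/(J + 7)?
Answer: -11445/4 + 180*I*sqrt(2) ≈ -2861.3 + 254.56*I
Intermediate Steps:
g(J) = (-10 + J)/(7 + J)
((64 - sqrt(-39 + 7)) + g(5))*(-45) = ((64 - sqrt(-39 + 7)) + (-10 + 5)/(7 + 5))*(-45) = ((64 - sqrt(-32)) - 5/12)*(-45) = ((64 - 4*I*sqrt(2)) + (1/12)*(-5))*(-45) = ((64 - 4*I*sqrt(2)) - 5/12)*(-45) = (763/12 - 4*I*sqrt(2))*(-45) = -11445/4 + 180*I*sqrt(2)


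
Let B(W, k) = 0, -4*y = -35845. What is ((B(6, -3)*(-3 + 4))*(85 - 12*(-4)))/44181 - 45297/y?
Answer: -181188/35845 ≈ -5.0548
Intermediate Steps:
y = 35845/4 (y = -¼*(-35845) = 35845/4 ≈ 8961.3)
((B(6, -3)*(-3 + 4))*(85 - 12*(-4)))/44181 - 45297/y = ((0*(-3 + 4))*(85 - 12*(-4)))/44181 - 45297/35845/4 = ((0*1)*(85 + 48))*(1/44181) - 45297*4/35845 = (0*133)*(1/44181) - 181188/35845 = 0*(1/44181) - 181188/35845 = 0 - 181188/35845 = -181188/35845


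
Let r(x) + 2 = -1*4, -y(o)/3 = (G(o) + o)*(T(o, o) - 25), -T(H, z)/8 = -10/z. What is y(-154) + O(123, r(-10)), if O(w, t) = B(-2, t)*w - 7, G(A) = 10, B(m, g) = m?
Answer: -868361/77 ≈ -11277.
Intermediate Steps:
T(H, z) = 80/z (T(H, z) = -(-80)/z = 80/z)
y(o) = -3*(-25 + 80/o)*(10 + o) (y(o) = -3*(10 + o)*(80/o - 25) = -3*(10 + o)*(-25 + 80/o) = -3*(-25 + 80/o)*(10 + o))
r(x) = -6 (r(x) = -2 - 1*4 = -2 - 4 = -6)
O(w, t) = -7 - 2*w (O(w, t) = -2*w - 7 = -7 - 2*w)
y(-154) + O(123, r(-10)) = (510 - 2400/(-154) + 75*(-154)) + (-7 - 2*123) = (510 - 2400*(-1/154) - 11550) + (-7 - 246) = (510 + 1200/77 - 11550) - 253 = -848880/77 - 253 = -868361/77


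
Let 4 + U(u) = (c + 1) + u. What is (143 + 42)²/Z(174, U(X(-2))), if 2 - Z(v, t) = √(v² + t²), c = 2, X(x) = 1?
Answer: -34225/172 ≈ -198.98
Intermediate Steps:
U(u) = -1 + u (U(u) = -4 + ((2 + 1) + u) = -4 + (3 + u) = -1 + u)
Z(v, t) = 2 - √(t² + v²) (Z(v, t) = 2 - √(v² + t²) = 2 - √(t² + v²))
(143 + 42)²/Z(174, U(X(-2))) = (143 + 42)²/(2 - √((-1 + 1)² + 174²)) = 185²/(2 - √(0² + 30276)) = 34225/(2 - √(0 + 30276)) = 34225/(2 - √30276) = 34225/(2 - 1*174) = 34225/(2 - 174) = 34225/(-172) = 34225*(-1/172) = -34225/172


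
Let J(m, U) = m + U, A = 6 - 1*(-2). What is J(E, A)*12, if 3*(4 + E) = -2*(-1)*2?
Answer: 64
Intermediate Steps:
A = 8 (A = 6 + 2 = 8)
E = -8/3 (E = -4 + (-2*(-1)*2)/3 = -4 + (2*2)/3 = -4 + (⅓)*4 = -4 + 4/3 = -8/3 ≈ -2.6667)
J(m, U) = U + m
J(E, A)*12 = (8 - 8/3)*12 = (16/3)*12 = 64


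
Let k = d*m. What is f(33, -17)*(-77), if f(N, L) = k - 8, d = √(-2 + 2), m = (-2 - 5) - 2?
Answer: 616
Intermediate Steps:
m = -9 (m = -7 - 2 = -9)
d = 0 (d = √0 = 0)
k = 0 (k = 0*(-9) = 0)
f(N, L) = -8 (f(N, L) = 0 - 8 = -8)
f(33, -17)*(-77) = -8*(-77) = 616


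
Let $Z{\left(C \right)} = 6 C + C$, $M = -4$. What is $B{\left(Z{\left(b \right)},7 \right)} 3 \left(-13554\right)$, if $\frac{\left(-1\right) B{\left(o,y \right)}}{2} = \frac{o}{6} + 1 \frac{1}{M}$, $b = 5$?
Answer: $454059$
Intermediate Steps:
$Z{\left(C \right)} = 7 C$
$B{\left(o,y \right)} = \frac{1}{2} - \frac{o}{3}$ ($B{\left(o,y \right)} = - 2 \left(\frac{o}{6} + 1 \frac{1}{-4}\right) = - 2 \left(o \frac{1}{6} + 1 \left(- \frac{1}{4}\right)\right) = - 2 \left(\frac{o}{6} - \frac{1}{4}\right) = - 2 \left(- \frac{1}{4} + \frac{o}{6}\right) = \frac{1}{2} - \frac{o}{3}$)
$B{\left(Z{\left(b \right)},7 \right)} 3 \left(-13554\right) = \left(\frac{1}{2} - \frac{7 \cdot 5}{3}\right) 3 \left(-13554\right) = \left(\frac{1}{2} - \frac{35}{3}\right) \left(-40662\right) = \left(- \frac{67}{6}\right) \left(-40662\right) = 454059$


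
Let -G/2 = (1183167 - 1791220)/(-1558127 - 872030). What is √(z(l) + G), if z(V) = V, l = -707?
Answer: I*√4178259101075485/2430157 ≈ 26.599*I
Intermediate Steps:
G = -1216106/2430157 (G = -2*(1183167 - 1791220)/(-1558127 - 872030) = -(-1216106)/(-2430157) = -(-1216106)*(-1)/2430157 = -2*608053/2430157 = -1216106/2430157 ≈ -0.50042)
√(z(l) + G) = √(-707 - 1216106/2430157) = √(-1719337105/2430157) = I*√4178259101075485/2430157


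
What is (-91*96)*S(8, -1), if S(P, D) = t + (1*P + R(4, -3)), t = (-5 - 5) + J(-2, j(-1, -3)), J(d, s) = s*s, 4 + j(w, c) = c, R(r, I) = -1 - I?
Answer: -428064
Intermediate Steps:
j(w, c) = -4 + c
J(d, s) = s²
t = 39 (t = (-5 - 5) + (-4 - 3)² = -10 + (-7)² = -10 + 49 = 39)
S(P, D) = 41 + P (S(P, D) = 39 + (1*P + (-1 - 1*(-3))) = 39 + (P + (-1 + 3)) = 39 + (P + 2) = 39 + (2 + P) = 41 + P)
(-91*96)*S(8, -1) = (-91*96)*(41 + 8) = -8736*49 = -428064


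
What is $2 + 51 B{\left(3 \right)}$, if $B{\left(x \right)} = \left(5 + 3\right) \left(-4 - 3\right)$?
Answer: $-2854$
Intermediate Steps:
$B{\left(x \right)} = -56$ ($B{\left(x \right)} = 8 \left(-7\right) = -56$)
$2 + 51 B{\left(3 \right)} = 2 + 51 \left(-56\right) = 2 - 2856 = -2854$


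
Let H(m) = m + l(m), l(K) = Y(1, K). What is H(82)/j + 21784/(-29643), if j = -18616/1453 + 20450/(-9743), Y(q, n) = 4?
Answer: -20343856513667/3128663587467 ≈ -6.5024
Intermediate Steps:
l(K) = 4
j = -211089538/14156579 (j = -18616*1/1453 + 20450*(-1/9743) = -18616/1453 - 20450/9743 = -211089538/14156579 ≈ -14.911)
H(m) = 4 + m (H(m) = m + 4 = 4 + m)
H(82)/j + 21784/(-29643) = (4 + 82)/(-211089538/14156579) + 21784/(-29643) = 86*(-14156579/211089538) + 21784*(-1/29643) = -608732897/105544769 - 21784/29643 = -20343856513667/3128663587467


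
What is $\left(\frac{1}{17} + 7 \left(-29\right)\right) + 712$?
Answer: $\frac{8654}{17} \approx 509.06$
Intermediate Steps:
$\left(\frac{1}{17} + 7 \left(-29\right)\right) + 712 = \left(\frac{1}{17} - 203\right) + 712 = - \frac{3450}{17} + 712 = \frac{8654}{17}$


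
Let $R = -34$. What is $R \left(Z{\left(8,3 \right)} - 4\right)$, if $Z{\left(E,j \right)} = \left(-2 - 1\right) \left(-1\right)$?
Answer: $34$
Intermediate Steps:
$Z{\left(E,j \right)} = 3$ ($Z{\left(E,j \right)} = \left(-3\right) \left(-1\right) = 3$)
$R \left(Z{\left(8,3 \right)} - 4\right) = - 34 \left(3 - 4\right) = \left(-34\right) \left(-1\right) = 34$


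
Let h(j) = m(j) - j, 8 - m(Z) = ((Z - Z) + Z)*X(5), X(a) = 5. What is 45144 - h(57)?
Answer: 45478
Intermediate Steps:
m(Z) = 8 - 5*Z (m(Z) = 8 - ((Z - Z) + Z)*5 = 8 - (0 + Z)*5 = 8 - Z*5 = 8 - 5*Z)
h(j) = 8 - 6*j (h(j) = (8 - 5*j) - j = 8 - 6*j)
45144 - h(57) = 45144 - (8 - 6*57) = 45144 - (8 - 342) = 45144 - 1*(-334) = 45144 + 334 = 45478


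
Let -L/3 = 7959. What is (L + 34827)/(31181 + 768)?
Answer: 10950/31949 ≈ 0.34273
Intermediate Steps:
L = -23877 (L = -3*7959 = -23877)
(L + 34827)/(31181 + 768) = (-23877 + 34827)/(31181 + 768) = 10950/31949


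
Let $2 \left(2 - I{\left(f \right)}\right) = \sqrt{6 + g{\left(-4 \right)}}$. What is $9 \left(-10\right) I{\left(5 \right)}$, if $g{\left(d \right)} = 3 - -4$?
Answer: $-180 + 45 \sqrt{13} \approx -17.75$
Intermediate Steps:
$g{\left(d \right)} = 7$ ($g{\left(d \right)} = 3 + 4 = 7$)
$I{\left(f \right)} = 2 - \frac{\sqrt{13}}{2}$ ($I{\left(f \right)} = 2 - \frac{\sqrt{6 + 7}}{2} = 2 - \frac{\sqrt{13}}{2}$)
$9 \left(-10\right) I{\left(5 \right)} = 9 \left(-10\right) \left(2 - \frac{\sqrt{13}}{2}\right) = - 90 \left(2 - \frac{\sqrt{13}}{2}\right) = -180 + 45 \sqrt{13}$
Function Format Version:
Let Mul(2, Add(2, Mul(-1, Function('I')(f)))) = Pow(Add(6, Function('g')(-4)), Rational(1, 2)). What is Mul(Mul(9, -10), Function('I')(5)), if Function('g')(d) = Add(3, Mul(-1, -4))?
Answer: Add(-180, Mul(45, Pow(13, Rational(1, 2)))) ≈ -17.750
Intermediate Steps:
Function('g')(d) = 7 (Function('g')(d) = Add(3, 4) = 7)
Function('I')(f) = Add(2, Mul(Rational(-1, 2), Pow(13, Rational(1, 2)))) (Function('I')(f) = Add(2, Mul(Rational(-1, 2), Pow(Add(6, 7), Rational(1, 2)))) = Add(2, Mul(Rational(-1, 2), Pow(13, Rational(1, 2)))))
Mul(Mul(9, -10), Function('I')(5)) = Mul(Mul(9, -10), Add(2, Mul(Rational(-1, 2), Pow(13, Rational(1, 2))))) = Mul(-90, Add(2, Mul(Rational(-1, 2), Pow(13, Rational(1, 2))))) = Add(-180, Mul(45, Pow(13, Rational(1, 2))))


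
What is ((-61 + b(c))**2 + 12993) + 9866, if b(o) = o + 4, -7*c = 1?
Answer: 1280091/49 ≈ 26124.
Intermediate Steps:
c = -1/7 (c = -1/7*1 = -1/7 ≈ -0.14286)
b(o) = 4 + o
((-61 + b(c))**2 + 12993) + 9866 = ((-61 + (4 - 1/7))**2 + 12993) + 9866 = ((-61 + 27/7)**2 + 12993) + 9866 = ((-400/7)**2 + 12993) + 9866 = (160000/49 + 12993) + 9866 = 796657/49 + 9866 = 1280091/49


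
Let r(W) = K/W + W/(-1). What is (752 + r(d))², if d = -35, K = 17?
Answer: 757790784/1225 ≈ 6.1861e+5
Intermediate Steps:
r(W) = -W + 17/W (r(W) = 17/W + W/(-1) = 17/W + W*(-1) = 17/W - W = -W + 17/W)
(752 + r(d))² = (752 + (-1*(-35) + 17/(-35)))² = (752 + (35 + 17*(-1/35)))² = (752 + (35 - 17/35))² = (752 + 1208/35)² = (27528/35)² = 757790784/1225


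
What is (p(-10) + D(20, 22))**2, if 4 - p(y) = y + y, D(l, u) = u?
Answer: 2116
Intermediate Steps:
p(y) = 4 - 2*y (p(y) = 4 - (y + y) = 4 - 2*y)
(p(-10) + D(20, 22))**2 = ((4 - 2*(-10)) + 22)**2 = ((4 + 20) + 22)**2 = (24 + 22)**2 = 46**2 = 2116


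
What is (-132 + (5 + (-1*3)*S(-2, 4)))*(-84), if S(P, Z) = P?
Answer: 10164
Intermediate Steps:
(-132 + (5 + (-1*3)*S(-2, 4)))*(-84) = (-132 + (5 - 1*3*(-2)))*(-84) = (-132 + (5 - 3*(-2)))*(-84) = (-132 + (5 + 6))*(-84) = (-132 + 11)*(-84) = -121*(-84) = 10164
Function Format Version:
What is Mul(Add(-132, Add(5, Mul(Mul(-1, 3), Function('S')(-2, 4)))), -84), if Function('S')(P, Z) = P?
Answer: 10164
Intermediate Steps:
Mul(Add(-132, Add(5, Mul(Mul(-1, 3), Function('S')(-2, 4)))), -84) = Mul(Add(-132, Add(5, Mul(Mul(-1, 3), -2))), -84) = Mul(Add(-132, Add(5, Mul(-3, -2))), -84) = Mul(Add(-132, Add(5, 6)), -84) = Mul(Add(-132, 11), -84) = Mul(-121, -84) = 10164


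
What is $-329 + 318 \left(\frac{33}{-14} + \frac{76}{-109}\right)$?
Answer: $- \frac{992126}{763} \approx -1300.3$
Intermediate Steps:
$-329 + 318 \left(\frac{33}{-14} + \frac{76}{-109}\right) = -329 + 318 \left(33 \left(- \frac{1}{14}\right) + 76 \left(- \frac{1}{109}\right)\right) = -329 + 318 \left(- \frac{33}{14} - \frac{76}{109}\right) = -329 + 318 \left(- \frac{4661}{1526}\right) = -329 - \frac{741099}{763} = - \frac{992126}{763}$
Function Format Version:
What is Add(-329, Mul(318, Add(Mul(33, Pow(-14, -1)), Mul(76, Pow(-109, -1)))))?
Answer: Rational(-992126, 763) ≈ -1300.3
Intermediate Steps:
Add(-329, Mul(318, Add(Mul(33, Pow(-14, -1)), Mul(76, Pow(-109, -1))))) = Add(-329, Mul(318, Add(Mul(33, Rational(-1, 14)), Mul(76, Rational(-1, 109))))) = Add(-329, Mul(318, Add(Rational(-33, 14), Rational(-76, 109)))) = Add(-329, Mul(318, Rational(-4661, 1526))) = Add(-329, Rational(-741099, 763)) = Rational(-992126, 763)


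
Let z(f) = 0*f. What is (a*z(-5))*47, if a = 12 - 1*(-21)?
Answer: 0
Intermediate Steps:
z(f) = 0
a = 33 (a = 12 + 21 = 33)
(a*z(-5))*47 = (33*0)*47 = 0*47 = 0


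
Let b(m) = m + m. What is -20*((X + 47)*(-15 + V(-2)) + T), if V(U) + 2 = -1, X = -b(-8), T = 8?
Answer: 22520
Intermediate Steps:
b(m) = 2*m
X = 16 (X = -2*(-8) = -1*(-16) = 16)
V(U) = -3 (V(U) = -2 - 1 = -3)
-20*((X + 47)*(-15 + V(-2)) + T) = -20*((16 + 47)*(-15 - 3) + 8) = -20*(63*(-18) + 8) = -20*(-1134 + 8) = -20*(-1126) = 22520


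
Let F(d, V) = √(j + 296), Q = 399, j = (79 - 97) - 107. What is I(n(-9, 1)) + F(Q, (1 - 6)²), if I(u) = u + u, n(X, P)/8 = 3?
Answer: 48 + 3*√19 ≈ 61.077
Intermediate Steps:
j = -125 (j = -18 - 107 = -125)
n(X, P) = 24 (n(X, P) = 8*3 = 24)
I(u) = 2*u
F(d, V) = 3*√19 (F(d, V) = √(-125 + 296) = √171 = 3*√19)
I(n(-9, 1)) + F(Q, (1 - 6)²) = 2*24 + 3*√19 = 48 + 3*√19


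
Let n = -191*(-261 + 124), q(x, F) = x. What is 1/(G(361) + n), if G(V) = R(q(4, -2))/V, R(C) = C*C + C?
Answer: 361/9446307 ≈ 3.8216e-5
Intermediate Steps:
R(C) = C + C**2 (R(C) = C**2 + C = C + C**2)
n = 26167 (n = -191*(-137) = 26167)
G(V) = 20/V (G(V) = (4*(1 + 4))/V = (4*5)/V = 20/V)
1/(G(361) + n) = 1/(20/361 + 26167) = 1/(9446307/361) = 361/9446307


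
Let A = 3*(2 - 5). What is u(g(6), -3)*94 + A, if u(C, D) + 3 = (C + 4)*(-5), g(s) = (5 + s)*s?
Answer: -33191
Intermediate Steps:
g(s) = s*(5 + s)
u(C, D) = -23 - 5*C (u(C, D) = -3 + (C + 4)*(-5) = -3 + (4 + C)*(-5) = -3 + (-20 - 5*C) = -23 - 5*C)
A = -9 (A = 3*(-3) = -9)
u(g(6), -3)*94 + A = (-23 - 30*(5 + 6))*94 - 9 = (-23 - 30*11)*94 - 9 = (-23 - 5*66)*94 - 9 = (-23 - 330)*94 - 9 = -353*94 - 9 = -33182 - 9 = -33191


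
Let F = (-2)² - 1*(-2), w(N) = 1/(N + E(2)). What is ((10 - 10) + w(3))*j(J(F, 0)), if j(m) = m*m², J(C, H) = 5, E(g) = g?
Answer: 25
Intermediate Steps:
w(N) = 1/(2 + N) (w(N) = 1/(N + 2) = 1/(2 + N))
F = 6 (F = 4 + 2 = 6)
j(m) = m³
((10 - 10) + w(3))*j(J(F, 0)) = ((10 - 10) + 1/(2 + 3))*5³ = (0 + 1/5)*125 = (0 + ⅕)*125 = (⅕)*125 = 25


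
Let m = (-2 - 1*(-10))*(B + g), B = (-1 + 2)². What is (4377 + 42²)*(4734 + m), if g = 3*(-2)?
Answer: 28825854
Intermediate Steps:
B = 1 (B = 1² = 1)
g = -6
m = -40 (m = (-2 - 1*(-10))*(1 - 6) = (-2 + 10)*(-5) = 8*(-5) = -40)
(4377 + 42²)*(4734 + m) = (4377 + 42²)*(4734 - 40) = (4377 + 1764)*4694 = 6141*4694 = 28825854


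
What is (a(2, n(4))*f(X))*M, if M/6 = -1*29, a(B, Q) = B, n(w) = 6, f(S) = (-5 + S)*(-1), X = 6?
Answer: 348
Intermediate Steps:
f(S) = 5 - S
M = -174 (M = 6*(-1*29) = 6*(-29) = -174)
(a(2, n(4))*f(X))*M = (2*(5 - 1*6))*(-174) = (2*(5 - 6))*(-174) = (2*(-1))*(-174) = -2*(-174) = 348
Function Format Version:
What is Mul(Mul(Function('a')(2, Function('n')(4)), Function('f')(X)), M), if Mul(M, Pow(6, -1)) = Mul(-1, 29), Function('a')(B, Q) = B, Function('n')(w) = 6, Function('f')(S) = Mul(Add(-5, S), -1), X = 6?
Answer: 348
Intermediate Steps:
Function('f')(S) = Add(5, Mul(-1, S))
M = -174 (M = Mul(6, Mul(-1, 29)) = Mul(6, -29) = -174)
Mul(Mul(Function('a')(2, Function('n')(4)), Function('f')(X)), M) = Mul(Mul(2, Add(5, Mul(-1, 6))), -174) = Mul(Mul(2, Add(5, -6)), -174) = Mul(Mul(2, -1), -174) = Mul(-2, -174) = 348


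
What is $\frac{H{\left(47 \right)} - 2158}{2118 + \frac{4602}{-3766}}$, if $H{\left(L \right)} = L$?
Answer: $- \frac{3975013}{3985893} \approx -0.99727$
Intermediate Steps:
$\frac{H{\left(47 \right)} - 2158}{2118 + \frac{4602}{-3766}} = \frac{47 - 2158}{2118 + \frac{4602}{-3766}} = - \frac{2111}{2118 + 4602 \left(- \frac{1}{3766}\right)} = - \frac{2111}{2118 - \frac{2301}{1883}} = - \frac{2111}{\frac{3985893}{1883}} = \left(-2111\right) \frac{1883}{3985893} = - \frac{3975013}{3985893}$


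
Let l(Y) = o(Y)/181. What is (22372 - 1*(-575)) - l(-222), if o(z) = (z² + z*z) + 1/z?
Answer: 900174259/40182 ≈ 22402.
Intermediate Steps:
o(z) = 1/z + 2*z² (o(z) = (z² + z²) + 1/z = 2*z² + 1/z = 1/z + 2*z²)
l(Y) = (1 + 2*Y³)/(181*Y) (l(Y) = ((1 + 2*Y³)/Y)/181 = ((1 + 2*Y³)/Y)*(1/181) = (1 + 2*Y³)/(181*Y))
(22372 - 1*(-575)) - l(-222) = (22372 - 1*(-575)) - (1 + 2*(-222)³)/(181*(-222)) = (22372 + 575) - (-1)*(1 + 2*(-10941048))/(181*222) = 22947 - (-1)*(1 - 21882096)/(181*222) = 22947 - (-1)*(-21882095)/(181*222) = 22947 - 1*21882095/40182 = 22947 - 21882095/40182 = 900174259/40182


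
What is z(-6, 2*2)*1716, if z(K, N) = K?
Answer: -10296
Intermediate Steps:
z(-6, 2*2)*1716 = -6*1716 = -10296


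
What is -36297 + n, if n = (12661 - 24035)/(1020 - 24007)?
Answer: -834347765/22987 ≈ -36297.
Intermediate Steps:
n = 11374/22987 (n = -11374/(-22987) = -11374*(-1/22987) = 11374/22987 ≈ 0.49480)
-36297 + n = -36297 + 11374/22987 = -834347765/22987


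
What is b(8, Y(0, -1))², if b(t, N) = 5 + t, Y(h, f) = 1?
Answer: 169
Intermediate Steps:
b(8, Y(0, -1))² = (5 + 8)² = 13² = 169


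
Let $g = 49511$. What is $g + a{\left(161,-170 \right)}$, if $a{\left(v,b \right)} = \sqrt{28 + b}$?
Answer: $49511 + i \sqrt{142} \approx 49511.0 + 11.916 i$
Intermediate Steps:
$g + a{\left(161,-170 \right)} = 49511 + \sqrt{28 - 170} = 49511 + \sqrt{-142} = 49511 + i \sqrt{142}$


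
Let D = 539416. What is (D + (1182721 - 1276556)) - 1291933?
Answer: -846352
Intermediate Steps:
(D + (1182721 - 1276556)) - 1291933 = (539416 + (1182721 - 1276556)) - 1291933 = (539416 - 93835) - 1291933 = 445581 - 1291933 = -846352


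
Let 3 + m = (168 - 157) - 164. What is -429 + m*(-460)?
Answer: 71331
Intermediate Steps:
m = -156 (m = -3 + ((168 - 157) - 164) = -3 + (11 - 164) = -3 - 153 = -156)
-429 + m*(-460) = -429 - 156*(-460) = -429 + 71760 = 71331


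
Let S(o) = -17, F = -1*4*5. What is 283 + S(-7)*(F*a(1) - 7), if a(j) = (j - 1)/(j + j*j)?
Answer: 402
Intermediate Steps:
F = -20 (F = -4*5 = -20)
a(j) = (-1 + j)/(j + j²)
283 + S(-7)*(F*a(1) - 7) = 283 - 17*(-20*(-1 + 1)/(1*(1 + 1)) - 7) = 283 - 17*(-20*0/2 - 7) = 283 - 17*(-20*0 - 7) = 283 - 17*(0 - 7) = 283 - 17*(-7) = 283 + 119 = 402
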